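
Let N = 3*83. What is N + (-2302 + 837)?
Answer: -1216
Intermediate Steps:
N = 249
N + (-2302 + 837) = 249 + (-2302 + 837) = 249 - 1465 = -1216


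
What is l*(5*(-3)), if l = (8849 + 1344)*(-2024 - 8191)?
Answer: 1561822425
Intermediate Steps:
l = -104121495 (l = 10193*(-10215) = -104121495)
l*(5*(-3)) = -520607475*(-3) = -104121495*(-15) = 1561822425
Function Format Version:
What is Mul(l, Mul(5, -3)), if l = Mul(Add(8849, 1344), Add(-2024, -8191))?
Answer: 1561822425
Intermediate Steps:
l = -104121495 (l = Mul(10193, -10215) = -104121495)
Mul(l, Mul(5, -3)) = Mul(-104121495, Mul(5, -3)) = Mul(-104121495, -15) = 1561822425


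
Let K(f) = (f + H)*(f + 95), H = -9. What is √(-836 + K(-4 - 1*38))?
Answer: I*√3539 ≈ 59.49*I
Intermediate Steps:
K(f) = (-9 + f)*(95 + f) (K(f) = (f - 9)*(f + 95) = (-9 + f)*(95 + f))
√(-836 + K(-4 - 1*38)) = √(-836 + (-855 + (-4 - 1*38)² + 86*(-4 - 1*38))) = √(-836 + (-855 + (-4 - 38)² + 86*(-4 - 38))) = √(-836 + (-855 + (-42)² + 86*(-42))) = √(-836 + (-855 + 1764 - 3612)) = √(-836 - 2703) = √(-3539) = I*√3539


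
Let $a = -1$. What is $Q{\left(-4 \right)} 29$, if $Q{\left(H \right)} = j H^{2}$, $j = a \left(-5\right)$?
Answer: $2320$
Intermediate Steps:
$j = 5$ ($j = \left(-1\right) \left(-5\right) = 5$)
$Q{\left(H \right)} = 5 H^{2}$
$Q{\left(-4 \right)} 29 = 5 \left(-4\right)^{2} \cdot 29 = 5 \cdot 16 \cdot 29 = 80 \cdot 29 = 2320$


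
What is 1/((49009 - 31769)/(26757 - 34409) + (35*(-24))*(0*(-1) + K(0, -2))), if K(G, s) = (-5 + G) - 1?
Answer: 1913/9637210 ≈ 0.00019850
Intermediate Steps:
K(G, s) = -6 + G
1/((49009 - 31769)/(26757 - 34409) + (35*(-24))*(0*(-1) + K(0, -2))) = 1/((49009 - 31769)/(26757 - 34409) + (35*(-24))*(0*(-1) + (-6 + 0))) = 1/(17240/(-7652) - 840*(0 - 6)) = 1/(17240*(-1/7652) - 840*(-6)) = 1/(-4310/1913 + 5040) = 1/(9637210/1913) = 1913/9637210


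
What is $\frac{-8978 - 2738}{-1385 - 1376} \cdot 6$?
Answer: $\frac{70296}{2761} \approx 25.46$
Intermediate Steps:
$\frac{-8978 - 2738}{-1385 - 1376} \cdot 6 = - \frac{11716}{-2761} \cdot 6 = \left(-11716\right) \left(- \frac{1}{2761}\right) 6 = \frac{11716}{2761} \cdot 6 = \frac{70296}{2761}$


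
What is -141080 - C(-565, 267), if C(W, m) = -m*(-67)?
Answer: -158969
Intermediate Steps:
C(W, m) = 67*m (C(W, m) = -(-67)*m = 67*m)
-141080 - C(-565, 267) = -141080 - 67*267 = -141080 - 1*17889 = -141080 - 17889 = -158969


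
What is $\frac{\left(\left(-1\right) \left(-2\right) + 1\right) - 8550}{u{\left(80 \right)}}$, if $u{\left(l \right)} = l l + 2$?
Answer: $- \frac{259}{194} \approx -1.3351$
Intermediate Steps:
$u{\left(l \right)} = 2 + l^{2}$ ($u{\left(l \right)} = l^{2} + 2 = 2 + l^{2}$)
$\frac{\left(\left(-1\right) \left(-2\right) + 1\right) - 8550}{u{\left(80 \right)}} = \frac{\left(\left(-1\right) \left(-2\right) + 1\right) - 8550}{2 + 80^{2}} = \frac{\left(2 + 1\right) - 8550}{2 + 6400} = \frac{3 - 8550}{6402} = \left(-8547\right) \frac{1}{6402} = - \frac{259}{194}$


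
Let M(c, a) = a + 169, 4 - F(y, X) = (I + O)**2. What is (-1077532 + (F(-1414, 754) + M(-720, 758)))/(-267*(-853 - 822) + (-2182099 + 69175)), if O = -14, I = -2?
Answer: 1076857/1665699 ≈ 0.64649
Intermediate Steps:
F(y, X) = -252 (F(y, X) = 4 - (-2 - 14)**2 = 4 - 1*(-16)**2 = 4 - 1*256 = 4 - 256 = -252)
M(c, a) = 169 + a
(-1077532 + (F(-1414, 754) + M(-720, 758)))/(-267*(-853 - 822) + (-2182099 + 69175)) = (-1077532 + (-252 + (169 + 758)))/(-267*(-853 - 822) + (-2182099 + 69175)) = (-1077532 + (-252 + 927))/(-267*(-1675) - 2112924) = (-1077532 + 675)/(447225 - 2112924) = -1076857/(-1665699) = -1076857*(-1/1665699) = 1076857/1665699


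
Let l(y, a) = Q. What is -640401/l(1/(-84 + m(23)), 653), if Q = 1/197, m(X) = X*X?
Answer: -126158997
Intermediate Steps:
m(X) = X**2
Q = 1/197 ≈ 0.0050761
l(y, a) = 1/197
-640401/l(1/(-84 + m(23)), 653) = -640401/1/197 = -640401*197 = -126158997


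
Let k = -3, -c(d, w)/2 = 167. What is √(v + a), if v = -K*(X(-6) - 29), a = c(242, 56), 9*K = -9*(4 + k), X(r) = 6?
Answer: I*√357 ≈ 18.894*I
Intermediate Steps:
c(d, w) = -334 (c(d, w) = -2*167 = -334)
K = -1 (K = (-9*(4 - 3))/9 = (-9*1)/9 = (⅑)*(-9) = -1)
a = -334
v = -23 (v = -(-1)*(6 - 29) = -(-1)*(-23) = -1*23 = -23)
√(v + a) = √(-23 - 334) = √(-357) = I*√357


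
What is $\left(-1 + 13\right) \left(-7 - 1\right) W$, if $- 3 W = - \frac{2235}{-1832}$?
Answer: $\frac{8940}{229} \approx 39.039$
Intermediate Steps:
$W = - \frac{745}{1832}$ ($W = - \frac{\left(-2235\right) \frac{1}{-1832}}{3} = - \frac{\left(-2235\right) \left(- \frac{1}{1832}\right)}{3} = \left(- \frac{1}{3}\right) \frac{2235}{1832} = - \frac{745}{1832} \approx -0.40666$)
$\left(-1 + 13\right) \left(-7 - 1\right) W = \left(-1 + 13\right) \left(-7 - 1\right) \left(- \frac{745}{1832}\right) = 12 \left(-8\right) \left(- \frac{745}{1832}\right) = \left(-96\right) \left(- \frac{745}{1832}\right) = \frac{8940}{229}$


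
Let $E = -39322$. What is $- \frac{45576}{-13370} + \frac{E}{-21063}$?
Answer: $\frac{106121602}{20115165} \approx 5.2757$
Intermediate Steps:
$- \frac{45576}{-13370} + \frac{E}{-21063} = - \frac{45576}{-13370} - \frac{39322}{-21063} = \left(-45576\right) \left(- \frac{1}{13370}\right) - - \frac{39322}{21063} = \frac{22788}{6685} + \frac{39322}{21063} = \frac{106121602}{20115165}$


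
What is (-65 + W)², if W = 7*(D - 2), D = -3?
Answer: 10000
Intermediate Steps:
W = -35 (W = 7*(-3 - 2) = 7*(-5) = -35)
(-65 + W)² = (-65 - 35)² = (-100)² = 10000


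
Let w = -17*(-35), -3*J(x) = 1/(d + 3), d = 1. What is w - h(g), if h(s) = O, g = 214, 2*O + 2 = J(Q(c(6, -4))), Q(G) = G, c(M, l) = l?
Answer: 14305/24 ≈ 596.04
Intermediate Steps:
J(x) = -1/12 (J(x) = -1/(3*(1 + 3)) = -1/3/4 = -1/3*1/4 = -1/12)
O = -25/24 (O = -1 + (1/2)*(-1/12) = -1 - 1/24 = -25/24 ≈ -1.0417)
w = 595
h(s) = -25/24
w - h(g) = 595 - 1*(-25/24) = 595 + 25/24 = 14305/24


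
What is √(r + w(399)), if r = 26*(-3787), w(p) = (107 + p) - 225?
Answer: 3*I*√10909 ≈ 313.34*I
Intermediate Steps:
w(p) = -118 + p
r = -98462
√(r + w(399)) = √(-98462 + (-118 + 399)) = √(-98462 + 281) = √(-98181) = 3*I*√10909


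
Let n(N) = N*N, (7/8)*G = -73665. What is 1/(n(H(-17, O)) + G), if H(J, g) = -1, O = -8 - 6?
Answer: -7/589313 ≈ -1.1878e-5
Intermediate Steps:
G = -589320/7 (G = (8/7)*(-73665) = -589320/7 ≈ -84189.)
O = -14
n(N) = N**2
1/(n(H(-17, O)) + G) = 1/((-1)**2 - 589320/7) = 1/(1 - 589320/7) = 1/(-589313/7) = -7/589313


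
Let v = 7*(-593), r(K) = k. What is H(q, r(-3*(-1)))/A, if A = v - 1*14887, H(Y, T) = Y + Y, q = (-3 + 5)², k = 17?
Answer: -4/9519 ≈ -0.00042021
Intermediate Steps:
r(K) = 17
v = -4151
q = 4 (q = 2² = 4)
H(Y, T) = 2*Y
A = -19038 (A = -4151 - 1*14887 = -4151 - 14887 = -19038)
H(q, r(-3*(-1)))/A = (2*4)/(-19038) = 8*(-1/19038) = -4/9519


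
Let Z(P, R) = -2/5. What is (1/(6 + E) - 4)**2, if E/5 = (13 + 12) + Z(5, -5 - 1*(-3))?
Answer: 265225/16641 ≈ 15.938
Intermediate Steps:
Z(P, R) = -2/5 (Z(P, R) = -2*1/5 = -2/5)
E = 123 (E = 5*((13 + 12) - 2/5) = 5*(25 - 2/5) = 5*(123/5) = 123)
(1/(6 + E) - 4)**2 = (1/(6 + 123) - 4)**2 = (1/129 - 4)**2 = (-515/129)**2 = 265225/16641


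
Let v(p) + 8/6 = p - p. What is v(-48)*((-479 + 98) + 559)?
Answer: -712/3 ≈ -237.33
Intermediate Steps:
v(p) = -4/3 (v(p) = -4/3 + (p - p) = -4/3 + 0 = -4/3)
v(-48)*((-479 + 98) + 559) = -4*((-479 + 98) + 559)/3 = -4*(-381 + 559)/3 = -4/3*178 = -712/3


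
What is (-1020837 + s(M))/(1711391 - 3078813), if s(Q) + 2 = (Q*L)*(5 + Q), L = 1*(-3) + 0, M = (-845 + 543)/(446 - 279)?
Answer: 28469695973/38136032158 ≈ 0.74653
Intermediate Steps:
M = -302/167 ≈ -1.8084
L = -3 (L = -3 + 0 = -3)
s(Q) = -2 - 3*Q*(5 + Q) (s(Q) = -2 + (Q*(-3))*(5 + Q) = -2 + (-3*Q)*(5 + Q) = -2 - 3*Q*(5 + Q))
(-1020837 + s(M))/(1711391 - 3078813) = (-1020837 + (-2 - 15*(-302/167) - 3*(-302/167)²))/(1711391 - 3078813) = (-1020837 + (-2 + 4530/167 - 3*91204/27889))/(-1367422) = (-1020837 + (-2 + 4530/167 - 273612/27889))*(-1/1367422) = (-1020837 + 427120/27889)*(-1/1367422) = -28469695973/27889*(-1/1367422) = 28469695973/38136032158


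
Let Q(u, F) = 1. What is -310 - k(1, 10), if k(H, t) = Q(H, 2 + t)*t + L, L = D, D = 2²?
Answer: -324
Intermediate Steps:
D = 4
L = 4
k(H, t) = 4 + t (k(H, t) = 1*t + 4 = t + 4 = 4 + t)
-310 - k(1, 10) = -310 - (4 + 10) = -310 - 1*14 = -310 - 14 = -324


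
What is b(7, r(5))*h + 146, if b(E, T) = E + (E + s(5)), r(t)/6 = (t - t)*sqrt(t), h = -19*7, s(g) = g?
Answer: -2381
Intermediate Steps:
h = -133
r(t) = 0 (r(t) = 6*((t - t)*sqrt(t)) = 6*(0*sqrt(t)) = 6*0 = 0)
b(E, T) = 5 + 2*E (b(E, T) = E + (E + 5) = E + (5 + E) = 5 + 2*E)
b(7, r(5))*h + 146 = (5 + 2*7)*(-133) + 146 = (5 + 14)*(-133) + 146 = 19*(-133) + 146 = -2527 + 146 = -2381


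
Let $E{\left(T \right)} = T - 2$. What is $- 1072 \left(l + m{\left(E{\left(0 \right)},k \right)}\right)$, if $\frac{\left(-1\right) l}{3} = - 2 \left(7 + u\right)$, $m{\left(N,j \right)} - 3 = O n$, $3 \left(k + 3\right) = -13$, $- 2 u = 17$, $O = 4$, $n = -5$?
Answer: $27872$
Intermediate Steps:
$u = - \frac{17}{2}$ ($u = \left(- \frac{1}{2}\right) 17 = - \frac{17}{2} \approx -8.5$)
$E{\left(T \right)} = -2 + T$
$k = - \frac{22}{3}$ ($k = -3 + \frac{1}{3} \left(-13\right) = -3 - \frac{13}{3} = - \frac{22}{3} \approx -7.3333$)
$m{\left(N,j \right)} = -17$ ($m{\left(N,j \right)} = 3 + 4 \left(-5\right) = 3 - 20 = -17$)
$l = -9$ ($l = - 3 \left(- 2 \left(7 - \frac{17}{2}\right)\right) = - 3 \left(\left(-2\right) \left(- \frac{3}{2}\right)\right) = \left(-3\right) 3 = -9$)
$- 1072 \left(l + m{\left(E{\left(0 \right)},k \right)}\right) = - 1072 \left(-9 - 17\right) = \left(-1072\right) \left(-26\right) = 27872$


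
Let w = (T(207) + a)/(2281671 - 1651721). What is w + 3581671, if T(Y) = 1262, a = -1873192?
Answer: 225627177452/62995 ≈ 3.5817e+6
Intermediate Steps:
w = -187193/62995 (w = (1262 - 1873192)/(2281671 - 1651721) = -1871930/629950 = -1871930*1/629950 = -187193/62995 ≈ -2.9716)
w + 3581671 = -187193/62995 + 3581671 = 225627177452/62995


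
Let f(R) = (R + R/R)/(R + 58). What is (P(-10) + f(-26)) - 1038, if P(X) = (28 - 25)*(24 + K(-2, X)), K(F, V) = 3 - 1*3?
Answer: -30937/32 ≈ -966.78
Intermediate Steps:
K(F, V) = 0 (K(F, V) = 3 - 3 = 0)
P(X) = 72 (P(X) = (28 - 25)*(24 + 0) = 3*24 = 72)
f(R) = (1 + R)/(58 + R) (f(R) = (R + 1)/(58 + R) = (1 + R)/(58 + R))
(P(-10) + f(-26)) - 1038 = (72 + (1 - 26)/(58 - 26)) - 1038 = (72 - 25/32) - 1038 = 2279/32 - 1038 = -30937/32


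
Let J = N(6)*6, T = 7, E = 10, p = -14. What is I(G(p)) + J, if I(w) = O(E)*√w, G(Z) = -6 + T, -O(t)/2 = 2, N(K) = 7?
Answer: 38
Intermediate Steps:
O(t) = -4 (O(t) = -2*2 = -4)
G(Z) = 1 (G(Z) = -6 + 7 = 1)
J = 42 (J = 7*6 = 42)
I(w) = -4*√w
I(G(p)) + J = -4*√1 + 42 = -4*1 + 42 = -4 + 42 = 38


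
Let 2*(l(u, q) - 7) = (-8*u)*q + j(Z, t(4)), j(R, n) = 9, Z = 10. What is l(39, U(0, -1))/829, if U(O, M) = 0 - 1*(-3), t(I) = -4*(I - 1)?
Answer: -913/1658 ≈ -0.55066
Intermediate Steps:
t(I) = 4 - 4*I (t(I) = -4*(-1 + I) = 4 - 4*I)
U(O, M) = 3 (U(O, M) = 0 + 3 = 3)
l(u, q) = 23/2 - 4*q*u (l(u, q) = 7 + ((-8*u)*q + 9)/2 = 7 + (-8*q*u + 9)/2 = 7 + (9 - 8*q*u)/2 = 7 + (9/2 - 4*q*u) = 23/2 - 4*q*u)
l(39, U(0, -1))/829 = (23/2 - 4*3*39)/829 = (23/2 - 468)*(1/829) = -913/2*1/829 = -913/1658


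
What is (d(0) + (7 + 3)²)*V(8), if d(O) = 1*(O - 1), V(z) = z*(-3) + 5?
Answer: -1881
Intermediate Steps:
V(z) = 5 - 3*z (V(z) = -3*z + 5 = 5 - 3*z)
d(O) = -1 + O (d(O) = 1*(-1 + O) = -1 + O)
(d(0) + (7 + 3)²)*V(8) = ((-1 + 0) + (7 + 3)²)*(5 - 3*8) = (-1 + 10²)*(5 - 24) = (-1 + 100)*(-19) = 99*(-19) = -1881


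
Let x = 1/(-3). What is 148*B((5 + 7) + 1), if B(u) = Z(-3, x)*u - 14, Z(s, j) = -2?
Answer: -5920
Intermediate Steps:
x = -⅓ ≈ -0.33333
B(u) = -14 - 2*u (B(u) = -2*u - 14 = -14 - 2*u)
148*B((5 + 7) + 1) = 148*(-14 - 2*((5 + 7) + 1)) = 148*(-14 - 2*(12 + 1)) = 148*(-14 - 2*13) = 148*(-14 - 26) = 148*(-40) = -5920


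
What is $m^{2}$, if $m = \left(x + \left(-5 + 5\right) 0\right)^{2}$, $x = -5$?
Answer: $625$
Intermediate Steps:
$m = 25$ ($m = \left(-5 + \left(-5 + 5\right) 0\right)^{2} = \left(-5 + 0 \cdot 0\right)^{2} = \left(-5 + 0\right)^{2} = \left(-5\right)^{2} = 25$)
$m^{2} = 25^{2} = 625$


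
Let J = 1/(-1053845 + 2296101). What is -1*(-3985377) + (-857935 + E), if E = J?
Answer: 3885083589153/1242256 ≈ 3.1274e+6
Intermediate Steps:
J = 1/1242256 ≈ 8.0499e-7
E = 1/1242256 ≈ 8.0499e-7
-1*(-3985377) + (-857935 + E) = -1*(-3985377) + (-857935 + 1/1242256) = 3985377 - 1065774901359/1242256 = 3885083589153/1242256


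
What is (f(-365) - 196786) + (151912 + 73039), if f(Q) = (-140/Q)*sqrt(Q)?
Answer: 28165 + 28*I*sqrt(365)/73 ≈ 28165.0 + 7.3279*I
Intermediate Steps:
f(Q) = -140/sqrt(Q)
(f(-365) - 196786) + (151912 + 73039) = (-(-28)*I*sqrt(365)/73 - 196786) + (151912 + 73039) = (-(-28)*I*sqrt(365)/73 - 196786) + 224951 = (28*I*sqrt(365)/73 - 196786) + 224951 = (-196786 + 28*I*sqrt(365)/73) + 224951 = 28165 + 28*I*sqrt(365)/73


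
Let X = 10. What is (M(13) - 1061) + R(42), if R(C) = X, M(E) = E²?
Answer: -882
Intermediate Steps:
R(C) = 10
(M(13) - 1061) + R(42) = (13² - 1061) + 10 = (169 - 1061) + 10 = -892 + 10 = -882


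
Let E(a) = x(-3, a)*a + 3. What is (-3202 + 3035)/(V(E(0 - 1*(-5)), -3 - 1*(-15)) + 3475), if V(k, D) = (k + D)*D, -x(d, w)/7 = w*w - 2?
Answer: 167/6005 ≈ 0.027810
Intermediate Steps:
x(d, w) = 14 - 7*w² (x(d, w) = -7*(w*w - 2) = -7*(w² - 2) = -7*(-2 + w²) = 14 - 7*w²)
E(a) = 3 + a*(14 - 7*a²) (E(a) = (14 - 7*a²)*a + 3 = a*(14 - 7*a²) + 3 = 3 + a*(14 - 7*a²))
V(k, D) = D*(D + k) (V(k, D) = (D + k)*D = D*(D + k))
(-3202 + 3035)/(V(E(0 - 1*(-5)), -3 - 1*(-15)) + 3475) = (-3202 + 3035)/((-3 - 1*(-15))*((-3 - 1*(-15)) + (3 - 7*(0 - 1*(-5))*(-2 + (0 - 1*(-5))²))) + 3475) = -167/((-3 + 15)*((-3 + 15) + (3 - 7*(0 + 5)*(-2 + (0 + 5)²))) + 3475) = -167/(12*(12 + (3 - 7*5*(-2 + 5²))) + 3475) = -167/(12*(12 + (3 - 7*5*(-2 + 25))) + 3475) = -167/(12*(12 + (3 - 7*5*23)) + 3475) = -167/(12*(12 + (3 - 805)) + 3475) = -167/(12*(12 - 802) + 3475) = -167/(12*(-790) + 3475) = -167/(-9480 + 3475) = -167/(-6005) = -167*(-1/6005) = 167/6005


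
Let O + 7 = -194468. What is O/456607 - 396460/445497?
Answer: -267664440295/203417048679 ≈ -1.3158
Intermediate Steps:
O = -194475 (O = -7 - 194468 = -194475)
O/456607 - 396460/445497 = -194475/456607 - 396460/445497 = -267664440295/203417048679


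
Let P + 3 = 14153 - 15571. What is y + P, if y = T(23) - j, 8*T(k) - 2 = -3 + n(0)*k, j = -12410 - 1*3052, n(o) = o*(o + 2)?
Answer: 112327/8 ≈ 14041.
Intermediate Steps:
n(o) = o*(2 + o)
j = -15462 (j = -12410 - 3052 = -15462)
T(k) = -⅛ (T(k) = ¼ + (-3 + (0*(2 + 0))*k)/8 = ¼ + (-3 + (0*2)*k)/8 = ¼ + (-3 + 0*k)/8 = ¼ + (-3 + 0)/8 = ¼ + (⅛)*(-3) = ¼ - 3/8 = -⅛)
P = -1421 (P = -3 + (14153 - 15571) = -3 - 1418 = -1421)
y = 123695/8 (y = -⅛ - 1*(-15462) = -⅛ + 15462 = 123695/8 ≈ 15462.)
y + P = 123695/8 - 1421 = 112327/8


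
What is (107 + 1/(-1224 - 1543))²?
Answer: 87656260624/7656289 ≈ 11449.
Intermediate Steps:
(107 + 1/(-1224 - 1543))² = (107 + 1/(-2767))² = (107 - 1/2767)² = (296068/2767)² = 87656260624/7656289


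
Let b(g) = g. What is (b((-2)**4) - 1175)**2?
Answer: 1343281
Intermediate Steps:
(b((-2)**4) - 1175)**2 = ((-2)**4 - 1175)**2 = (16 - 1175)**2 = (-1159)**2 = 1343281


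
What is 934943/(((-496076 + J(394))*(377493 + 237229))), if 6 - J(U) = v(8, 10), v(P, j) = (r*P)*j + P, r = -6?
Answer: -934943/304654993756 ≈ -3.0689e-6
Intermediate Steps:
v(P, j) = P - 6*P*j (v(P, j) = (-6*P)*j + P = -6*P*j + P = P - 6*P*j)
J(U) = 478 (J(U) = 6 - 8*(1 - 6*10) = 6 - 8*(1 - 60) = 6 - 8*(-59) = 6 - 1*(-472) = 6 + 472 = 478)
934943/(((-496076 + J(394))*(377493 + 237229))) = 934943/(((-496076 + 478)*(377493 + 237229))) = 934943/((-495598*614722)) = 934943/(-304654993756) = 934943*(-1/304654993756) = -934943/304654993756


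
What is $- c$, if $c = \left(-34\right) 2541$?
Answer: $86394$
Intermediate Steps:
$c = -86394$
$- c = \left(-1\right) \left(-86394\right) = 86394$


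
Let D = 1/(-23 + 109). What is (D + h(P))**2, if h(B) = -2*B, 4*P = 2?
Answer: 7225/7396 ≈ 0.97688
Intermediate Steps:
P = 1/2 (P = (1/4)*2 = 1/2 ≈ 0.50000)
D = 1/86 ≈ 0.011628
(D + h(P))**2 = (1/86 - 2*1/2)**2 = (1/86 - 1)**2 = (-85/86)**2 = 7225/7396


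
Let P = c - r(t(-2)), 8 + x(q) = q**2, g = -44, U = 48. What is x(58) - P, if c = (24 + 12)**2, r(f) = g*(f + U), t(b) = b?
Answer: 36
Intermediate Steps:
r(f) = -2112 - 44*f (r(f) = -44*(f + 48) = -44*(48 + f) = -2112 - 44*f)
c = 1296 (c = 36**2 = 1296)
x(q) = -8 + q**2
P = 3320 (P = 1296 - (-2112 - 44*(-2)) = 1296 - (-2112 + 88) = 1296 - 1*(-2024) = 1296 + 2024 = 3320)
x(58) - P = (-8 + 58**2) - 1*3320 = (-8 + 3364) - 3320 = 3356 - 3320 = 36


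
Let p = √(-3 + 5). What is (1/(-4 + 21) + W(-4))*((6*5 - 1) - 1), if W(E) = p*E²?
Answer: 28/17 + 448*√2 ≈ 635.21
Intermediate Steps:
p = √2 ≈ 1.4142
W(E) = √2*E²
(1/(-4 + 21) + W(-4))*((6*5 - 1) - 1) = (1/(-4 + 21) + √2*(-4)²)*((6*5 - 1) - 1) = (1/17 + √2*16)*((30 - 1) - 1) = (1/17 + 16*√2)*(29 - 1) = (1/17 + 16*√2)*28 = 28/17 + 448*√2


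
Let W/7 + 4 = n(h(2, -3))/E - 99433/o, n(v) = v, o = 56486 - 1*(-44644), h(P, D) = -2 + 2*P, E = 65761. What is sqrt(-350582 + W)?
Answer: I*sqrt(15507066724945945230585030)/6650409930 ≈ 592.13*I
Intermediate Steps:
o = 101130 (o = 56486 + 44644 = 101130)
W = -231981756811/6650409930 (W = -28 + 7*((-2 + 2*2)/65761 - 99433/101130) = -28 + 7*((-2 + 4)*(1/65761) - 99433*1/101130) = -28 + 7*(2*(1/65761) - 99433/101130) = -28 + 7*(2/65761 - 99433/101130) = -28 + 7*(-6538611253/6650409930) = -28 - 45770278771/6650409930 = -231981756811/6650409930 ≈ -34.882)
sqrt(-350582 + W) = sqrt(-350582 - 231981756811/6650409930) = sqrt(-2331745995836071/6650409930) = I*sqrt(15507066724945945230585030)/6650409930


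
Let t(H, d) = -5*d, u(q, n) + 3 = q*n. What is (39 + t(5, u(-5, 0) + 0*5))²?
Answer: 2916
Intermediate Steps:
u(q, n) = -3 + n*q (u(q, n) = -3 + q*n = -3 + n*q)
(39 + t(5, u(-5, 0) + 0*5))² = (39 - 5*((-3 + 0*(-5)) + 0*5))² = (39 - 5*((-3 + 0) + 0))² = (39 - 5*(-3 + 0))² = (39 - 5*(-3))² = (39 + 15)² = 54² = 2916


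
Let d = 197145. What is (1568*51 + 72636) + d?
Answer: 349749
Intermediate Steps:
(1568*51 + 72636) + d = (1568*51 + 72636) + 197145 = (79968 + 72636) + 197145 = 152604 + 197145 = 349749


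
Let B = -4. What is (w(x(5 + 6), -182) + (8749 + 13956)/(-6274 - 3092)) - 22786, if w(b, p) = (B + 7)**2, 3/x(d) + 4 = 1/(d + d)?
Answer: -213352087/9366 ≈ -22779.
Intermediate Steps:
x(d) = 3/(-4 + 1/(2*d)) (x(d) = 3/(-4 + 1/(d + d)) = 3/(-4 + 1/(2*d)))
w(b, p) = 9 (w(b, p) = (-4 + 7)**2 = 3**2 = 9)
(w(x(5 + 6), -182) + (8749 + 13956)/(-6274 - 3092)) - 22786 = (9 + (8749 + 13956)/(-6274 - 3092)) - 22786 = (9 + 22705/(-9366)) - 22786 = (9 + 22705*(-1/9366)) - 22786 = (9 - 22705/9366) - 22786 = 61589/9366 - 22786 = -213352087/9366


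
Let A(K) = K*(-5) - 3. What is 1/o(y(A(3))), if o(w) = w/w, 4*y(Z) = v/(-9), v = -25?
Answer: 1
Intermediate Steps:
A(K) = -3 - 5*K (A(K) = -5*K - 3 = -3 - 5*K)
y(Z) = 25/36 (y(Z) = (-25/(-9))/4 = (-25*(-⅑))/4 = (¼)*(25/9) = 25/36)
o(w) = 1
1/o(y(A(3))) = 1/1 = 1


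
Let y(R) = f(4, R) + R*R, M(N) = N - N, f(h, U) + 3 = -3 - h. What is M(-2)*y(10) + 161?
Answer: 161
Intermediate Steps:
f(h, U) = -6 - h (f(h, U) = -3 + (-3 - h) = -6 - h)
M(N) = 0
y(R) = -10 + R**2 (y(R) = (-6 - 1*4) + R*R = (-6 - 4) + R**2 = -10 + R**2)
M(-2)*y(10) + 161 = 0*(-10 + 10**2) + 161 = 0*(-10 + 100) + 161 = 0*90 + 161 = 0 + 161 = 161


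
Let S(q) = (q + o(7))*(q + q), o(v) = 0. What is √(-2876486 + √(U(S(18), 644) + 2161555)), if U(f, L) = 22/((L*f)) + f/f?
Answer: √(-2684210169816 + 161*√72614482228267)/966 ≈ 1695.6*I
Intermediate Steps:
S(q) = 2*q² (S(q) = (q + 0)*(q + q) = q*(2*q) = 2*q²)
U(f, L) = 1 + 22/(L*f) (U(f, L) = 22*(1/(L*f)) + 1 = 22/(L*f) + 1 = 1 + 22/(L*f))
√(-2876486 + √(U(S(18), 644) + 2161555)) = √(-2876486 + √((1 + 22/(644*(2*18²))) + 2161555)) = √(-2876486 + √((1 + 22*(1/644)/(2*324)) + 2161555)) = √(-2876486 + √((1 + 22*(1/644)/648) + 2161555)) = √(-2876486 + √((1 + 22*(1/644)*(1/648)) + 2161555)) = √(-2876486 + √((1 + 11/208656) + 2161555)) = √(-2876486 + √(208667/208656 + 2161555)) = √(-2876486 + √(451021628747/208656)) = √(-2876486 + √72614482228267/5796)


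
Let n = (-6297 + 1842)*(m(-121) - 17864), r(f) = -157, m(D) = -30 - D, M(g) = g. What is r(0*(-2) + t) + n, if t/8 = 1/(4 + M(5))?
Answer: 79178558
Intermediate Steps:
t = 8/9 (t = 8/(4 + 5) = 8/9 ≈ 0.88889)
n = 79178715 (n = (-6297 + 1842)*((-30 - 1*(-121)) - 17864) = -4455*((-30 + 121) - 17864) = -4455*(91 - 17864) = -4455*(-17773) = 79178715)
r(0*(-2) + t) + n = -157 + 79178715 = 79178558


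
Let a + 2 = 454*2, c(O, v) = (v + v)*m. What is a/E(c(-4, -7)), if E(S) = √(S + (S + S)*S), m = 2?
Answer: 453*√385/385 ≈ 23.087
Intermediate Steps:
c(O, v) = 4*v (c(O, v) = (v + v)*2 = (2*v)*2 = 4*v)
a = 906 (a = -2 + 454*2 = -2 + 908 = 906)
E(S) = √(S + 2*S²) (E(S) = √(S + (2*S)*S) = √(S + 2*S²))
a/E(c(-4, -7)) = 906/(√((4*(-7))*(1 + 2*(4*(-7))))) = 906/(√(-28*(1 + 2*(-28)))) = 906/(√(-28*(1 - 56))) = 906/(√(-28*(-55))) = 906/(√1540) = 906/((2*√385)) = 906*(√385/770) = 453*√385/385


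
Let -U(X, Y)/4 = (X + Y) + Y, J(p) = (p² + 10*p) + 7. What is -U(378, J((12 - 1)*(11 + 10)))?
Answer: 446936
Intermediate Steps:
J(p) = 7 + p² + 10*p
U(X, Y) = -8*Y - 4*X (U(X, Y) = -4*((X + Y) + Y) = -4*(X + 2*Y) = -8*Y - 4*X)
-U(378, J((12 - 1)*(11 + 10))) = -(-8*(7 + ((12 - 1)*(11 + 10))² + 10*((12 - 1)*(11 + 10))) - 4*378) = -(-8*(7 + (11*21)² + 10*(11*21)) - 1512) = -(-8*(7 + 231² + 10*231) - 1512) = -(-8*(7 + 53361 + 2310) - 1512) = -(-8*55678 - 1512) = -(-445424 - 1512) = -1*(-446936) = 446936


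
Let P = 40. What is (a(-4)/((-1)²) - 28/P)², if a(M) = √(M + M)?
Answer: (-7 + 20*I*√2)²/100 ≈ -7.51 - 3.9598*I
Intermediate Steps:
a(M) = √2*√M (a(M) = √(2*M) = √2*√M)
(a(-4)/((-1)²) - 28/P)² = ((√2*√(-4))/((-1)²) - 28/40)² = ((√2*(2*I))/1 - 28*1/40)² = ((2*I*√2)*1 - 7/10)² = (2*I*√2 - 7/10)² = (-7/10 + 2*I*√2)²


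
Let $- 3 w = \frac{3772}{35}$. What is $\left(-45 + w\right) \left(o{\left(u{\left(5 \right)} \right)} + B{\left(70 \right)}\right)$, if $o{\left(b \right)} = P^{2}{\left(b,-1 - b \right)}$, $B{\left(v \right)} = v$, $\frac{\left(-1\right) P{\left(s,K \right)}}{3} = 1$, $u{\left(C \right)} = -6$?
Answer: $- \frac{671263}{105} \approx -6393.0$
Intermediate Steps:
$P{\left(s,K \right)} = -3$ ($P{\left(s,K \right)} = \left(-3\right) 1 = -3$)
$w = - \frac{3772}{105}$ ($w = - \frac{3772 \cdot \frac{1}{35}}{3} = \left(- \frac{1}{3}\right) \frac{3772}{35} = - \frac{3772}{105} \approx -35.924$)
$o{\left(b \right)} = 9$ ($o{\left(b \right)} = \left(-3\right)^{2} = 9$)
$\left(-45 + w\right) \left(o{\left(u{\left(5 \right)} \right)} + B{\left(70 \right)}\right) = \left(-45 - \frac{3772}{105}\right) \left(9 + 70\right) = \left(- \frac{8497}{105}\right) 79 = - \frac{671263}{105}$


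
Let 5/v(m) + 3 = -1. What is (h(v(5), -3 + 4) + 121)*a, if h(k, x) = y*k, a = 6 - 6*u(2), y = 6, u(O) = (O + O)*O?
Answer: -4767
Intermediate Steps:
v(m) = -5/4 (v(m) = 5/(-3 - 1) = 5/(-4) = 5*(-¼) = -5/4)
u(O) = 2*O² (u(O) = (2*O)*O = 2*O²)
a = -42 (a = 6 - 12*2² = 6 - 12*4 = 6 - 6*8 = 6 - 48 = -42)
h(k, x) = 6*k
(h(v(5), -3 + 4) + 121)*a = (6*(-5/4) + 121)*(-42) = (-15/2 + 121)*(-42) = (227/2)*(-42) = -4767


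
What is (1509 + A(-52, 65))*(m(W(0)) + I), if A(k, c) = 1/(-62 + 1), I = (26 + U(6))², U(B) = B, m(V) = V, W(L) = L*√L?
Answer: 94257152/61 ≈ 1.5452e+6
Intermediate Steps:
W(L) = L^(3/2)
I = 1024 (I = (26 + 6)² = 32² = 1024)
A(k, c) = -1/61 (A(k, c) = 1/(-61) = -1/61)
(1509 + A(-52, 65))*(m(W(0)) + I) = (1509 - 1/61)*(0^(3/2) + 1024) = 92048*(0 + 1024)/61 = (92048/61)*1024 = 94257152/61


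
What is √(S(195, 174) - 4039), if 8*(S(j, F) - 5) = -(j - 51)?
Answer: 2*I*√1013 ≈ 63.655*I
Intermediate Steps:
S(j, F) = 91/8 - j/8 (S(j, F) = 5 + (-(j - 51))/8 = 5 + (-(-51 + j))/8 = 5 + (51 - j)/8 = 5 + (51/8 - j/8) = 91/8 - j/8)
√(S(195, 174) - 4039) = √((91/8 - ⅛*195) - 4039) = √((91/8 - 195/8) - 4039) = √(-13 - 4039) = √(-4052) = 2*I*√1013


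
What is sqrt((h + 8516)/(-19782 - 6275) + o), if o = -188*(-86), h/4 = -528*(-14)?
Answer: 2*sqrt(2744137531761)/26057 ≈ 127.15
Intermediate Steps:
h = 29568 (h = 4*(-528*(-14)) = 4*7392 = 29568)
o = 16168
sqrt((h + 8516)/(-19782 - 6275) + o) = sqrt((29568 + 8516)/(-19782 - 6275) + 16168) = sqrt(38084/(-26057) + 16168) = sqrt(38084*(-1/26057) + 16168) = sqrt(-38084/26057 + 16168) = sqrt(421251492/26057) = 2*sqrt(2744137531761)/26057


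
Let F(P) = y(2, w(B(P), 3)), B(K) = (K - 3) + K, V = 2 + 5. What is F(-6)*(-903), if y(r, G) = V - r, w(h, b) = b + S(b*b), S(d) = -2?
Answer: -4515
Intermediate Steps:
V = 7
B(K) = -3 + 2*K (B(K) = (-3 + K) + K = -3 + 2*K)
w(h, b) = -2 + b (w(h, b) = b - 2 = -2 + b)
y(r, G) = 7 - r
F(P) = 5 (F(P) = 7 - 1*2 = 7 - 2 = 5)
F(-6)*(-903) = 5*(-903) = -4515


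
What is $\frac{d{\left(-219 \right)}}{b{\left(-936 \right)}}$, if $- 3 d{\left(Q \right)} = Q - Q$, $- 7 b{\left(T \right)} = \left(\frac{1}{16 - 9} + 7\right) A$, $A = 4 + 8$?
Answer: $0$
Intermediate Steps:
$A = 12$
$b{\left(T \right)} = - \frac{600}{49}$ ($b{\left(T \right)} = - \frac{\left(\frac{1}{16 - 9} + 7\right) 12}{7} = - \frac{\left(\frac{1}{7} + 7\right) 12}{7} = - \frac{\frac{50}{7} \cdot 12}{7} = \left(- \frac{1}{7}\right) \frac{600}{7} = - \frac{600}{49}$)
$d{\left(Q \right)} = 0$ ($d{\left(Q \right)} = - \frac{Q - Q}{3} = \left(- \frac{1}{3}\right) 0 = 0$)
$\frac{d{\left(-219 \right)}}{b{\left(-936 \right)}} = \frac{0}{- \frac{600}{49}} = 0 \left(- \frac{49}{600}\right) = 0$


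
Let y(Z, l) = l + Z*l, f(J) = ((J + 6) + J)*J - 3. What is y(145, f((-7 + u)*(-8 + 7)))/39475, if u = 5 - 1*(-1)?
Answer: 146/7895 ≈ 0.018493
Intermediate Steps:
u = 6 (u = 5 + 1 = 6)
f(J) = -3 + J*(6 + 2*J) (f(J) = ((6 + J) + J)*J - 3 = (6 + 2*J)*J - 3 = J*(6 + 2*J) - 3 = -3 + J*(6 + 2*J))
y(145, f((-7 + u)*(-8 + 7)))/39475 = ((-3 + 2*((-7 + 6)*(-8 + 7))² + 6*((-7 + 6)*(-8 + 7)))*(1 + 145))/39475 = ((-3 + 2*(-1*(-1))² + 6*(-1*(-1)))*146)*(1/39475) = ((-3 + 2*1² + 6*1)*146)*(1/39475) = ((-3 + 2*1 + 6)*146)*(1/39475) = ((-3 + 2 + 6)*146)*(1/39475) = (5*146)*(1/39475) = 730*(1/39475) = 146/7895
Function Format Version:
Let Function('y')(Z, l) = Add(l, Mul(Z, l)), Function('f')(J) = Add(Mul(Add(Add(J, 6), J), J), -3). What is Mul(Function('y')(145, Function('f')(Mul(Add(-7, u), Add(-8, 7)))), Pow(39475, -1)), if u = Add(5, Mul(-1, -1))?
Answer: Rational(146, 7895) ≈ 0.018493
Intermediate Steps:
u = 6 (u = Add(5, 1) = 6)
Function('f')(J) = Add(-3, Mul(J, Add(6, Mul(2, J)))) (Function('f')(J) = Add(Mul(Add(Add(6, J), J), J), -3) = Add(Mul(Add(6, Mul(2, J)), J), -3) = Add(Mul(J, Add(6, Mul(2, J))), -3) = Add(-3, Mul(J, Add(6, Mul(2, J)))))
Mul(Function('y')(145, Function('f')(Mul(Add(-7, u), Add(-8, 7)))), Pow(39475, -1)) = Mul(Mul(Add(-3, Mul(2, Pow(Mul(Add(-7, 6), Add(-8, 7)), 2)), Mul(6, Mul(Add(-7, 6), Add(-8, 7)))), Add(1, 145)), Pow(39475, -1)) = Mul(Mul(Add(-3, Mul(2, Pow(Mul(-1, -1), 2)), Mul(6, Mul(-1, -1))), 146), Rational(1, 39475)) = Mul(Mul(Add(-3, Mul(2, Pow(1, 2)), Mul(6, 1)), 146), Rational(1, 39475)) = Mul(Mul(Add(-3, Mul(2, 1), 6), 146), Rational(1, 39475)) = Mul(Mul(Add(-3, 2, 6), 146), Rational(1, 39475)) = Mul(Mul(5, 146), Rational(1, 39475)) = Mul(730, Rational(1, 39475)) = Rational(146, 7895)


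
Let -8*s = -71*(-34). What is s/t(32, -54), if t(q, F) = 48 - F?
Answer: -71/24 ≈ -2.9583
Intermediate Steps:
s = -1207/4 (s = -(-71)*(-34)/8 = -1/8*2414 = -1207/4 ≈ -301.75)
s/t(32, -54) = -1207/(4*(48 - 1*(-54))) = -1207/(4*(48 + 54)) = -1207/4/102 = -1207/4*1/102 = -71/24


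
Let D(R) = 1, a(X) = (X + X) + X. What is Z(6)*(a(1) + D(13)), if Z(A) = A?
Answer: 24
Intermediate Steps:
a(X) = 3*X (a(X) = 2*X + X = 3*X)
Z(6)*(a(1) + D(13)) = 6*(3*1 + 1) = 6*(3 + 1) = 6*4 = 24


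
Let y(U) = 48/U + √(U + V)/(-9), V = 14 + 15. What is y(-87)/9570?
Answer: -8/138765 - I*√58/86130 ≈ -5.7651e-5 - 8.8422e-5*I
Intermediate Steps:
V = 29
y(U) = 48/U - √(29 + U)/9 (y(U) = 48/U + √(U + 29)/(-9) = 48/U + √(29 + U)*(-⅑) = 48/U - √(29 + U)/9)
y(-87)/9570 = (48/(-87) - √(29 - 87)/9)/9570 = (48*(-1/87) - I*√58/9)*(1/9570) = (-16/29 - I*√58/9)*(1/9570) = -8/138765 - I*√58/86130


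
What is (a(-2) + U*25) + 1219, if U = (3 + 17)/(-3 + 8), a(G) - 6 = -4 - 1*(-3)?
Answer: 1324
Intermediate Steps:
a(G) = 5 (a(G) = 6 + (-4 - 1*(-3)) = 6 + (-4 + 3) = 6 - 1 = 5)
U = 4 (U = 20/5 = 20*(1/5) = 4)
(a(-2) + U*25) + 1219 = (5 + 4*25) + 1219 = (5 + 100) + 1219 = 105 + 1219 = 1324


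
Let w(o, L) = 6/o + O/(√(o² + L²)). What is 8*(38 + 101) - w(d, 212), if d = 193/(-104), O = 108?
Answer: 215240/193 - 11232*√486151553/486151553 ≈ 1114.7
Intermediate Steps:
d = -193/104 (d = 193*(-1/104) = -193/104 ≈ -1.8558)
w(o, L) = 6/o + 108/√(L² + o²) (w(o, L) = 6/o + 108/(√(o² + L²)) = 6/o + 108/(√(L² + o²)) = 6/o + 108/√(L² + o²))
8*(38 + 101) - w(d, 212) = 8*(38 + 101) - (6/(-193/104) + 108/√(212² + (-193/104)²)) = 8*139 - (6*(-104/193) + 108/√(44944 + 37249/10816)) = 1112 - (-624/193 + 108/√(486151553/10816)) = 1112 - (-624/193 + 108*(104*√486151553/486151553)) = 1112 - (-624/193 + 11232*√486151553/486151553) = 1112 + (624/193 - 11232*√486151553/486151553) = 215240/193 - 11232*√486151553/486151553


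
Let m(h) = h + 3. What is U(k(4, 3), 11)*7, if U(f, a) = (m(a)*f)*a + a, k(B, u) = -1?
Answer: -1001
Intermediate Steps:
m(h) = 3 + h
U(f, a) = a + a*f*(3 + a) (U(f, a) = ((3 + a)*f)*a + a = (f*(3 + a))*a + a = a*f*(3 + a) + a = a + a*f*(3 + a))
U(k(4, 3), 11)*7 = (11*(1 - (3 + 11)))*7 = (11*(1 - 1*14))*7 = (11*(1 - 14))*7 = (11*(-13))*7 = -143*7 = -1001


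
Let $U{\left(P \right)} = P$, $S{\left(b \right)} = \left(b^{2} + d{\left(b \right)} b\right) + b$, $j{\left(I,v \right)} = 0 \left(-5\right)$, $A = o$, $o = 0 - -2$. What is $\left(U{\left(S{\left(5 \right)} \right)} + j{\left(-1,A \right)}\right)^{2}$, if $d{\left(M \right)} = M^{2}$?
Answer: $24025$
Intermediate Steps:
$o = 2$ ($o = 0 + 2 = 2$)
$A = 2$
$j{\left(I,v \right)} = 0$
$S{\left(b \right)} = b + b^{2} + b^{3}$ ($S{\left(b \right)} = \left(b^{2} + b^{2} b\right) + b = \left(b^{2} + b^{3}\right) + b = b + b^{2} + b^{3}$)
$\left(U{\left(S{\left(5 \right)} \right)} + j{\left(-1,A \right)}\right)^{2} = \left(5 \left(1 + 5 + 5^{2}\right) + 0\right)^{2} = \left(5 \left(1 + 5 + 25\right) + 0\right)^{2} = \left(5 \cdot 31 + 0\right)^{2} = \left(155 + 0\right)^{2} = 155^{2} = 24025$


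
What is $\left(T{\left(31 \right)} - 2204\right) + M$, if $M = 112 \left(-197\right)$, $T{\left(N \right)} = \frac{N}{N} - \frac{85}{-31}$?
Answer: $- \frac{752192}{31} \approx -24264.0$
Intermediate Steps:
$T{\left(N \right)} = \frac{116}{31}$ ($T{\left(N \right)} = 1 - - \frac{85}{31} = 1 + \frac{85}{31} = \frac{116}{31}$)
$M = -22064$
$\left(T{\left(31 \right)} - 2204\right) + M = \left(\frac{116}{31} - 2204\right) - 22064 = - \frac{68208}{31} - 22064 = - \frac{752192}{31}$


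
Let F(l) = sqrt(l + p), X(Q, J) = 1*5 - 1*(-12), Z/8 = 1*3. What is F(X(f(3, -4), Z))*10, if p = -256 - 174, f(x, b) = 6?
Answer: 10*I*sqrt(413) ≈ 203.22*I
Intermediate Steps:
p = -430
Z = 24 (Z = 8*(1*3) = 8*3 = 24)
X(Q, J) = 17 (X(Q, J) = 5 + 12 = 17)
F(l) = sqrt(-430 + l) (F(l) = sqrt(l - 430) = sqrt(-430 + l))
F(X(f(3, -4), Z))*10 = sqrt(-430 + 17)*10 = sqrt(-413)*10 = (I*sqrt(413))*10 = 10*I*sqrt(413)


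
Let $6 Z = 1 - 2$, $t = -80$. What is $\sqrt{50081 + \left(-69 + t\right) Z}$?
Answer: $\frac{\sqrt{1803810}}{6} \approx 223.84$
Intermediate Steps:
$Z = - \frac{1}{6}$ ($Z = \frac{1 - 2}{6} = \frac{1}{6} \left(-1\right) = - \frac{1}{6} \approx -0.16667$)
$\sqrt{50081 + \left(-69 + t\right) Z} = \sqrt{50081 + \left(-69 - 80\right) \left(- \frac{1}{6}\right)} = \sqrt{50081 - - \frac{149}{6}} = \sqrt{50081 + \frac{149}{6}} = \sqrt{\frac{300635}{6}} = \frac{\sqrt{1803810}}{6}$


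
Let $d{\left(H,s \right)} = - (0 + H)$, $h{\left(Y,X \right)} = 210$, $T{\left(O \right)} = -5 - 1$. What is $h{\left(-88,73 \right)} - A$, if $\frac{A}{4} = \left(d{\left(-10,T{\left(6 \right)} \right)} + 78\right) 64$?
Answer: $-22318$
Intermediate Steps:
$T{\left(O \right)} = -6$ ($T{\left(O \right)} = -5 - 1 = -6$)
$d{\left(H,s \right)} = - H$
$A = 22528$ ($A = 4 \left(\left(-1\right) \left(-10\right) + 78\right) 64 = 4 \left(10 + 78\right) 64 = 4 \cdot 88 \cdot 64 = 4 \cdot 5632 = 22528$)
$h{\left(-88,73 \right)} - A = 210 - 22528 = -22318$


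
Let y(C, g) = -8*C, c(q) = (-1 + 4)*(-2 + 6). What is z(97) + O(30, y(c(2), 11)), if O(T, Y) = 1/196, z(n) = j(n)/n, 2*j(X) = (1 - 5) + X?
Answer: 9211/19012 ≈ 0.48448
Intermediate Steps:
j(X) = -2 + X/2 (j(X) = ((1 - 5) + X)/2 = (-4 + X)/2 = -2 + X/2)
c(q) = 12 (c(q) = 3*4 = 12)
z(n) = (-2 + n/2)/n
O(T, Y) = 1/196
z(97) + O(30, y(c(2), 11)) = (1/2)*(-4 + 97)/97 + 1/196 = (1/2)*(1/97)*93 + 1/196 = 93/194 + 1/196 = 9211/19012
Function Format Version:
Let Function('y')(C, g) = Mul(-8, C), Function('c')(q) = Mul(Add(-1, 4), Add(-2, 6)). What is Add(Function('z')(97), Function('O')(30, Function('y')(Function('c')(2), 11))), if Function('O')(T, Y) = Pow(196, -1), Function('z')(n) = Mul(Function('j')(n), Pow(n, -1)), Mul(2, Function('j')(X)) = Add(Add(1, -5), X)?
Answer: Rational(9211, 19012) ≈ 0.48448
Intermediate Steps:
Function('j')(X) = Add(-2, Mul(Rational(1, 2), X)) (Function('j')(X) = Mul(Rational(1, 2), Add(Add(1, -5), X)) = Mul(Rational(1, 2), Add(-4, X)) = Add(-2, Mul(Rational(1, 2), X)))
Function('c')(q) = 12 (Function('c')(q) = Mul(3, 4) = 12)
Function('z')(n) = Mul(Pow(n, -1), Add(-2, Mul(Rational(1, 2), n))) (Function('z')(n) = Mul(Add(-2, Mul(Rational(1, 2), n)), Pow(n, -1)) = Mul(Pow(n, -1), Add(-2, Mul(Rational(1, 2), n))))
Function('O')(T, Y) = Rational(1, 196)
Add(Function('z')(97), Function('O')(30, Function('y')(Function('c')(2), 11))) = Add(Mul(Rational(1, 2), Pow(97, -1), Add(-4, 97)), Rational(1, 196)) = Add(Mul(Rational(1, 2), Rational(1, 97), 93), Rational(1, 196)) = Add(Rational(93, 194), Rational(1, 196)) = Rational(9211, 19012)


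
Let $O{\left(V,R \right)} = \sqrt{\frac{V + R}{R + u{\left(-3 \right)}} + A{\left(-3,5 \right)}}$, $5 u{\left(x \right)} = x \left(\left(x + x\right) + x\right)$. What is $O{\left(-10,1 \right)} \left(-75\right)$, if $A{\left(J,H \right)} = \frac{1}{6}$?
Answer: $- \frac{25 i \sqrt{714}}{8} \approx - 83.502 i$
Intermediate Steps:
$u{\left(x \right)} = \frac{3 x^{2}}{5}$ ($u{\left(x \right)} = \frac{x \left(\left(x + x\right) + x\right)}{5} = \frac{x \left(2 x + x\right)}{5} = \frac{x 3 x}{5} = \frac{3 x^{2}}{5}$)
$A{\left(J,H \right)} = \frac{1}{6}$
$O{\left(V,R \right)} = \sqrt{\frac{1}{6} + \frac{R + V}{\frac{27}{5} + R}}$ ($O{\left(V,R \right)} = \sqrt{\frac{V + R}{R + \frac{3 \left(-3\right)^{2}}{5}} + \frac{1}{6}} = \sqrt{\frac{R + V}{R + \frac{3}{5} \cdot 9} + \frac{1}{6}} = \sqrt{\frac{R + V}{R + \frac{27}{5}} + \frac{1}{6}} = \sqrt{\frac{R + V}{\frac{27}{5} + R} + \frac{1}{6}} = \sqrt{\frac{1}{6} + \frac{R + V}{\frac{27}{5} + R}}$)
$O{\left(-10,1 \right)} \left(-75\right) = \frac{\sqrt{6} \sqrt{\frac{27 + 30 \left(-10\right) + 35 \cdot 1}{27 + 5 \cdot 1}}}{6} \left(-75\right) = \frac{\sqrt{6} \sqrt{\frac{27 - 300 + 35}{27 + 5}}}{6} \left(-75\right) = \frac{\sqrt{6} \sqrt{\frac{1}{32} \left(-238\right)}}{6} \left(-75\right) = \frac{\sqrt{6} \sqrt{- \frac{119}{16}}}{6} \left(-75\right) = \frac{\sqrt{6} \frac{i \sqrt{119}}{4}}{6} \left(-75\right) = \frac{i \sqrt{714}}{24} \left(-75\right) = - \frac{25 i \sqrt{714}}{8}$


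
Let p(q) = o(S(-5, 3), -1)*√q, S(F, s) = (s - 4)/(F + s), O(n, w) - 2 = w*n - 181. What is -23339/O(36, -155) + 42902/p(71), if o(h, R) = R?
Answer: 23339/5759 - 42902*√71/71 ≈ -5087.5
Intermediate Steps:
O(n, w) = -179 + n*w (O(n, w) = 2 + (w*n - 181) = 2 + (n*w - 181) = 2 + (-181 + n*w) = -179 + n*w)
S(F, s) = (-4 + s)/(F + s)
p(q) = -√q
-23339/O(36, -155) + 42902/p(71) = -23339/(-179 + 36*(-155)) + 42902/((-√71)) = -23339/(-179 - 5580) + 42902*(-√71/71) = -23339/(-5759) - 42902*√71/71 = -23339*(-1/5759) - 42902*√71/71 = 23339/5759 - 42902*√71/71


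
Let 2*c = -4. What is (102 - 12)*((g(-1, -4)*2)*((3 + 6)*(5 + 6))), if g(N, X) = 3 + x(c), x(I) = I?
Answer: 17820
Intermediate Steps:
c = -2 (c = (1/2)*(-4) = -2)
g(N, X) = 1 (g(N, X) = 3 - 2 = 1)
(102 - 12)*((g(-1, -4)*2)*((3 + 6)*(5 + 6))) = (102 - 12)*((1*2)*((3 + 6)*(5 + 6))) = 90*(2*(9*11)) = 90*(2*99) = 90*198 = 17820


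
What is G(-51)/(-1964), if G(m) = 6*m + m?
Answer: 357/1964 ≈ 0.18177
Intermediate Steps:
G(m) = 7*m
G(-51)/(-1964) = (7*(-51))/(-1964) = -357*(-1/1964) = 357/1964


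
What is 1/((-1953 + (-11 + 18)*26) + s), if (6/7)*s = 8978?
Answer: 3/26110 ≈ 0.00011490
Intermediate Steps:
s = 31423/3 (s = (7/6)*8978 = 31423/3 ≈ 10474.)
1/((-1953 + (-11 + 18)*26) + s) = 1/((-1953 + (-11 + 18)*26) + 31423/3) = 1/((-1953 + 7*26) + 31423/3) = 1/((-1953 + 182) + 31423/3) = 1/(-1771 + 31423/3) = 1/(26110/3) = 3/26110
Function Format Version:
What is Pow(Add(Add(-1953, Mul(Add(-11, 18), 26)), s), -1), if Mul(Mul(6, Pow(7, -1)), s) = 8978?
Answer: Rational(3, 26110) ≈ 0.00011490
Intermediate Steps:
s = Rational(31423, 3) (s = Mul(Rational(7, 6), 8978) = Rational(31423, 3) ≈ 10474.)
Pow(Add(Add(-1953, Mul(Add(-11, 18), 26)), s), -1) = Pow(Add(Add(-1953, Mul(Add(-11, 18), 26)), Rational(31423, 3)), -1) = Pow(Add(Add(-1953, Mul(7, 26)), Rational(31423, 3)), -1) = Pow(Add(Add(-1953, 182), Rational(31423, 3)), -1) = Pow(Add(-1771, Rational(31423, 3)), -1) = Pow(Rational(26110, 3), -1) = Rational(3, 26110)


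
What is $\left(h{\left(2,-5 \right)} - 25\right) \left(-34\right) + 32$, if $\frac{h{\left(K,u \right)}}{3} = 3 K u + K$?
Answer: $3738$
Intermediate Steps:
$h{\left(K,u \right)} = 3 K + 9 K u$ ($h{\left(K,u \right)} = 3 \left(3 K u + K\right) = 3 \left(K + 3 K u\right) = 3 K + 9 K u$)
$\left(h{\left(2,-5 \right)} - 25\right) \left(-34\right) + 32 = \left(3 \cdot 2 \left(1 + 3 \left(-5\right)\right) - 25\right) \left(-34\right) + 32 = \left(3 \cdot 2 \left(1 - 15\right) - 25\right) \left(-34\right) + 32 = \left(3 \cdot 2 \left(-14\right) - 25\right) \left(-34\right) + 32 = \left(-84 - 25\right) \left(-34\right) + 32 = \left(-109\right) \left(-34\right) + 32 = 3706 + 32 = 3738$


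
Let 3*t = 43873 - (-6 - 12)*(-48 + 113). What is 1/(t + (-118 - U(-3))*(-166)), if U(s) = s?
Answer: 3/102313 ≈ 2.9322e-5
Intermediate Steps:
t = 45043/3 (t = (43873 - (-6 - 12)*(-48 + 113))/3 = (43873 - (-18)*65)/3 = (43873 - 1*(-1170))/3 = (43873 + 1170)/3 = (⅓)*45043 = 45043/3 ≈ 15014.)
1/(t + (-118 - U(-3))*(-166)) = 1/(45043/3 + (-118 - 1*(-3))*(-166)) = 1/(45043/3 + (-118 + 3)*(-166)) = 1/(45043/3 - 115*(-166)) = 1/(45043/3 + 19090) = 1/(102313/3) = 3/102313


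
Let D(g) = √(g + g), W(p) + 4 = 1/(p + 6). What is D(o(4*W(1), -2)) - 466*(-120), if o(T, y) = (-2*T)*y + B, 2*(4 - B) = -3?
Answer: 55920 + I*√5509/7 ≈ 55920.0 + 10.603*I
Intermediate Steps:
B = 11/2 (B = 4 - ½*(-3) = 4 + 3/2 = 11/2 ≈ 5.5000)
W(p) = -4 + 1/(6 + p) (W(p) = -4 + 1/(p + 6) = -4 + 1/(6 + p))
o(T, y) = 11/2 - 2*T*y (o(T, y) = (-2*T)*y + 11/2 = -2*T*y + 11/2 = 11/2 - 2*T*y)
D(g) = √2*√g (D(g) = √(2*g) = √2*√g)
D(o(4*W(1), -2)) - 466*(-120) = √2*√(11/2 - 2*4*((-23 - 4*1)/(6 + 1))*(-2)) - 466*(-120) = √2*√(11/2 - 2*4*((-23 - 4)/7)*(-2)) + 55920 = √2*√(11/2 - 2*4*((⅐)*(-27))*(-2)) + 55920 = √2*√(11/2 - 2*4*(-27/7)*(-2)) + 55920 = √2*√(11/2 - 2*(-108/7)*(-2)) + 55920 = √2*√(11/2 - 432/7) + 55920 = √2*√(-787/14) + 55920 = √2*(I*√11018/14) + 55920 = I*√5509/7 + 55920 = 55920 + I*√5509/7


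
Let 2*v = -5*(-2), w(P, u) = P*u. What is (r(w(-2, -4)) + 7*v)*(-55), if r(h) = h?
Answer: -2365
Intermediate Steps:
v = 5 (v = (-5*(-2))/2 = (½)*10 = 5)
(r(w(-2, -4)) + 7*v)*(-55) = (-2*(-4) + 7*5)*(-55) = (8 + 35)*(-55) = 43*(-55) = -2365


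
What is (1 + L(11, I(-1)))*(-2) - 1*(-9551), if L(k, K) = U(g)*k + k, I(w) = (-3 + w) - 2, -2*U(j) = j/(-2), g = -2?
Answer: 9538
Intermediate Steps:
U(j) = j/4 (U(j) = -j/(2*(-2)) = -j*(-1)/(2*2) = -(-1)*j/4 = j/4)
I(w) = -5 + w
L(k, K) = k/2 (L(k, K) = ((¼)*(-2))*k + k = -k/2 + k = k/2)
(1 + L(11, I(-1)))*(-2) - 1*(-9551) = (1 + (½)*11)*(-2) - 1*(-9551) = (1 + 11/2)*(-2) + 9551 = (13/2)*(-2) + 9551 = -13 + 9551 = 9538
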